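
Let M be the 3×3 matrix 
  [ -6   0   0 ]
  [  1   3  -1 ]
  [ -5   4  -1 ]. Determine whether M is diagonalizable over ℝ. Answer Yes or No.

No

Characteristic polynomial: p(μ) = μ^3 + 4μ^2 - 11μ + 6 = (μ - 1)^2(μ + 6).
μ = 1 has algebraic multiplicity 2; rank(M − 1I) = 2, so geometric multiplicity = 1.
Geometric multiplicity < algebraic multiplicity, so M is not diagonalizable.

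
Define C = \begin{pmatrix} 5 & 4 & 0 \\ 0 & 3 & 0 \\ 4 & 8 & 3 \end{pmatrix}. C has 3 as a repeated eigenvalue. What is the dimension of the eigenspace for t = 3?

2

C − 3I = [[2, 4, 0], [0, 0, 0], [4, 8, 0]].
This matrix has rank 1, so its null space has dimension 3 − 1 = 2.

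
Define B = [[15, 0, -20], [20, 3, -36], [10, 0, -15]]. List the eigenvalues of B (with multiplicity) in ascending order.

-5, 3, 5

Characteristic polynomial: p(s) = s^3 - 3s^2 - 25s + 75 = (s - 5)(s - 3)(s + 5).
Roots (with multiplicity): -5, 3, 5.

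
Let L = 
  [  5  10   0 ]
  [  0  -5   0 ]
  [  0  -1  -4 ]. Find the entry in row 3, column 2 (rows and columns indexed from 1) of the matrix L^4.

Characteristic polynomial: μ^3 + 4μ^2 - 25μ - 100 = (μ - 5)(μ + 4)(μ + 5), so the eigenvalues are -5, -4, 5.
μ=5: eigenvector (1, 0, 0).
μ=-5: eigenvector (-1, 1, 1).
μ=-4: eigenvector (0, 0, 1).
P = [[1, -1, 0], [0, 1, 0], [0, 1, 1]], D = diag(5, -5, -4), P⁻¹ = [[1, 1, 0], [0, 1, 0], [0, -1, 1]].
L⁴ = P·diag(625, 625, 256)·P⁻¹ = [[625, 0, 0], [0, 625, 0], [0, 369, 256]].
The requested entry is 369.

369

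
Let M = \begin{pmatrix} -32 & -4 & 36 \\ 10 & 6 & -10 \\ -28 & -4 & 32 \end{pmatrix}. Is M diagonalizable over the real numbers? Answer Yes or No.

Yes

Characteristic polynomial: p(r) = r^3 - 6r^2 - 16r + 96 = (r - 6)(r - 4)(r + 4).
All 3 eigenvalues are distinct, so M is diagonalizable.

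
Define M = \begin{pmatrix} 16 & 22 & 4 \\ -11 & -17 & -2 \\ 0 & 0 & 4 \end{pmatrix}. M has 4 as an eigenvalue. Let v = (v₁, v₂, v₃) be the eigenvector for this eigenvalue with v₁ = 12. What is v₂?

M − 4I = [[12, 22, 4], [-11, -21, -2], [0, 0, 0]].
Solving (M − 4I)v = 0 gives the eigenspace spanned by (12, -6, -3).
With v₁ = 12, v = (12, -6, -3), so v₂ = -6.

-6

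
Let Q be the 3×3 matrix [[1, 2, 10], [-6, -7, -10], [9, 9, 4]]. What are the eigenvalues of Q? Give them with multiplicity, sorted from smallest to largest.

Characteristic polynomial: p(r) = r^3 + 2r^2 - 19r - 20 = (r - 4)(r + 1)(r + 5).
Roots (with multiplicity): -5, -1, 4.

-5, -1, 4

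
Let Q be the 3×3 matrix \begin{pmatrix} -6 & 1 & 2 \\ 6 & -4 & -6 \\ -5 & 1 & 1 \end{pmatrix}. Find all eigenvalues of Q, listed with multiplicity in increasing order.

Characteristic polynomial: p(r) = r^3 + 9r^2 + 24r + 16 = (r + 1)(r + 4)^2.
Roots (with multiplicity): -4, -4, -1.

-4, -4, -1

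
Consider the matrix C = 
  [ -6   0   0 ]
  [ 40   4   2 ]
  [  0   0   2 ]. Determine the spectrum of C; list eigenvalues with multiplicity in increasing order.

-6, 2, 4

Characteristic polynomial: p(λ) = λ^3 - 28λ + 48 = (λ - 4)(λ - 2)(λ + 6).
Roots (with multiplicity): -6, 2, 4.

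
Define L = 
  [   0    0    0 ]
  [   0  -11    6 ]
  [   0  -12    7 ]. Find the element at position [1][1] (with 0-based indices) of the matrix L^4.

Characteristic polynomial: μ^3 + 4μ^2 - 5μ = μ(μ - 1)(μ + 5), so the eigenvalues are -5, 0, 1.
μ=0: eigenvector (1, 0, 0).
μ=1: eigenvector (0, -1, -2).
μ=-5: eigenvector (0, 1, 1).
P = [[1, 0, 0], [0, -1, 1], [0, -2, 1]], D = diag(0, 1, -5), P⁻¹ = [[1, 0, 0], [0, 1, -1], [0, 2, -1]].
L⁴ = P·diag(0, 1, 625)·P⁻¹ = [[0, 0, 0], [0, 1249, -624], [0, 1248, -623]].
The requested entry is 1249.

1249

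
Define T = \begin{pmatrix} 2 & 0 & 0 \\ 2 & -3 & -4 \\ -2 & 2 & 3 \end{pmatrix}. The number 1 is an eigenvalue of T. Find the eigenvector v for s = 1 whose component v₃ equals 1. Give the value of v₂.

-1

T − 1I = [[1, 0, 0], [2, -4, -4], [-2, 2, 2]].
Solving (T − 1I)v = 0 gives the eigenspace spanned by (0, -1, 1).
With v₃ = 1, v = (0, -1, 1), so v₂ = -1.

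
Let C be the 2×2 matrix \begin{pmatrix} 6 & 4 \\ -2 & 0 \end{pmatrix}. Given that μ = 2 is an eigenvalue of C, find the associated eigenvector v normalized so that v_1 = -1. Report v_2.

C − 2I = [[4, 4], [-2, -2]].
Solving (C − 2I)v = 0 gives the eigenspace spanned by (-1, 1).
With v_1 = -1, v = (-1, 1), so v_2 = 1.

1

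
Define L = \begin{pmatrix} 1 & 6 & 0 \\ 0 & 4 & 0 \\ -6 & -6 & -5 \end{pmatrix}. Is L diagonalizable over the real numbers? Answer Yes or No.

Yes

Characteristic polynomial: p(λ) = λ^3 - 21λ + 20 = (λ - 4)(λ - 1)(λ + 5).
All 3 eigenvalues are distinct, so L is diagonalizable.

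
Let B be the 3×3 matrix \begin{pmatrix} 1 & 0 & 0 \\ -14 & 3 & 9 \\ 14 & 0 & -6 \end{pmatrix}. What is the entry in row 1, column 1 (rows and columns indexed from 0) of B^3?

27

Characteristic polynomial: r^3 + 2r^2 - 21r + 18 = (r - 3)(r - 1)(r + 6), so the eigenvalues are -6, 1, 3.
r=1: eigenvector (1, -2, 2).
r=3: eigenvector (0, 1, 0).
r=-6: eigenvector (0, -1, 1).
P = [[1, 0, 0], [-2, 1, -1], [2, 0, 1]], D = diag(1, 3, -6), P⁻¹ = [[1, 0, 0], [0, 1, 1], [-2, 0, 1]].
B³ = P·diag(1, 27, -216)·P⁻¹ = [[1, 0, 0], [-434, 27, 243], [434, 0, -216]].
The requested entry is 27.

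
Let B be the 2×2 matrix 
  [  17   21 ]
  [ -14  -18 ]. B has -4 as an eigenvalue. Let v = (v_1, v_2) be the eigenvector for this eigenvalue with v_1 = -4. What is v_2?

B + 4I = [[21, 21], [-14, -14]].
Solving (B + 4I)v = 0 gives the eigenspace spanned by (-4, 4).
With v_1 = -4, v = (-4, 4), so v_2 = 4.

4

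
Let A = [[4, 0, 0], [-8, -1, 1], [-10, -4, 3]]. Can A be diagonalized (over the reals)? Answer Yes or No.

No

Characteristic polynomial: p(r) = r^3 - 6r^2 + 9r - 4 = (r - 4)(r - 1)^2.
r = 1 has algebraic multiplicity 2; rank(A − 1I) = 2, so geometric multiplicity = 1.
Geometric multiplicity < algebraic multiplicity, so A is not diagonalizable.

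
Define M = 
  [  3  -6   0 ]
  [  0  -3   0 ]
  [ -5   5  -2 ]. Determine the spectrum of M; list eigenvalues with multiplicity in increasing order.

Characteristic polynomial: p(t) = t^3 + 2t^2 - 9t - 18 = (t - 3)(t + 2)(t + 3).
Roots (with multiplicity): -3, -2, 3.

-3, -2, 3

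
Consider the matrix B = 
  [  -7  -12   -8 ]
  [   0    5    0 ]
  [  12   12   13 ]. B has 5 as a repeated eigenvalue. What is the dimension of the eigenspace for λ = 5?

2

B − 5I = [[-12, -12, -8], [0, 0, 0], [12, 12, 8]].
This matrix has rank 1, so its null space has dimension 3 − 1 = 2.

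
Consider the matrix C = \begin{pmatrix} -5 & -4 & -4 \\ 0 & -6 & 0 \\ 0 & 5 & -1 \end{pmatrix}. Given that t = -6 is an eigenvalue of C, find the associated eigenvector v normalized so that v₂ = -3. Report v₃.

C + 6I = [[1, -4, -4], [0, 0, 0], [0, 5, 5]].
Solving (C + 6I)v = 0 gives the eigenspace spanned by (0, -3, 3).
With v₂ = -3, v = (0, -3, 3), so v₃ = 3.

3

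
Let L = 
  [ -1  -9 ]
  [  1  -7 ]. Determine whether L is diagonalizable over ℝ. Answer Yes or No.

No

Characteristic polynomial: p(λ) = λ^2 + 8λ + 16 = (λ + 4)^2.
λ = -4 has algebraic multiplicity 2; rank(L + 4I) = 1, so geometric multiplicity = 1.
Geometric multiplicity < algebraic multiplicity, so L is not diagonalizable.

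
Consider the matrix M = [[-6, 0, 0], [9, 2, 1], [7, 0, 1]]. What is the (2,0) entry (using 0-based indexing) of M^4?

-1295

Characteristic polynomial: μ^3 + 3μ^2 - 16μ + 12 = (μ - 2)(μ - 1)(μ + 6), so the eigenvalues are -6, 1, 2.
μ=1: eigenvector (0, -1, 1).
μ=2: eigenvector (0, 1, 0).
μ=-6: eigenvector (1, -1, -1).
P = [[0, 0, 1], [-1, 1, -1], [1, 0, -1]], D = diag(1, 2, -6), P⁻¹ = [[1, 0, 1], [2, 1, 1], [1, 0, 0]].
M⁴ = P·diag(1, 16, 1296)·P⁻¹ = [[1296, 0, 0], [-1265, 16, 15], [-1295, 0, 1]].
The requested entry is -1295.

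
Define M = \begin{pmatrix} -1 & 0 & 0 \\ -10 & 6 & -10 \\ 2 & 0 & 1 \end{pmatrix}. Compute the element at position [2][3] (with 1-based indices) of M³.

Characteristic polynomial: r^3 - 6r^2 - r + 6 = (r - 6)(r - 1)(r + 1), so the eigenvalues are -1, 1, 6.
r=1: eigenvector (0, 2, 1).
r=6: eigenvector (0, 1, 0).
r=-1: eigenvector (1, 0, -1).
P = [[0, 0, 1], [2, 1, 0], [1, 0, -1]], D = diag(1, 6, -1), P⁻¹ = [[1, 0, 1], [-2, 1, -2], [1, 0, 0]].
M³ = P·diag(1, 216, -1)·P⁻¹ = [[-1, 0, 0], [-430, 216, -430], [2, 0, 1]].
The requested entry is -430.

-430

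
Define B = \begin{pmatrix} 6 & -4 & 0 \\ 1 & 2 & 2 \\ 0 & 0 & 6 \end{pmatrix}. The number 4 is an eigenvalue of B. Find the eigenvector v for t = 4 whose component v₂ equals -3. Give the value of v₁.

-6

B − 4I = [[2, -4, 0], [1, -2, 2], [0, 0, 2]].
Solving (B − 4I)v = 0 gives the eigenspace spanned by (-6, -3, 0).
With v₂ = -3, v = (-6, -3, 0), so v₁ = -6.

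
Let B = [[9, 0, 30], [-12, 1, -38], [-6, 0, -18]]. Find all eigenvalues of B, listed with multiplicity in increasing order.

Characteristic polynomial: p(s) = s^3 + 8s^2 + 9s - 18 = (s - 1)(s + 3)(s + 6).
Roots (with multiplicity): -6, -3, 1.

-6, -3, 1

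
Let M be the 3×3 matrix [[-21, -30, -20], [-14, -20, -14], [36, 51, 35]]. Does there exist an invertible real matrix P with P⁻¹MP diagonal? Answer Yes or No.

Characteristic polynomial: p(r) = r^3 + 6r^2 - r - 6 = (r - 1)(r + 1)(r + 6).
All 3 eigenvalues are distinct, so M is diagonalizable.

Yes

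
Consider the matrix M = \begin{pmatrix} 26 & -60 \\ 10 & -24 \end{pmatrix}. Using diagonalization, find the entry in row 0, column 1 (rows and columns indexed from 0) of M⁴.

-6240

Characteristic polynomial: λ^2 - 2λ - 24 = (λ - 6)(λ + 4), so the eigenvalues are -4, 6.
λ=-4: eigenvector (2, 1).
λ=6: eigenvector (-3, -1).
P = [[2, -3], [1, -1]], D = diag(-4, 6), P⁻¹ = [[-1, 3], [-1, 2]].
M⁴ = P·diag(256, 1296)·P⁻¹ = [[3376, -6240], [1040, -1824]].
The requested entry is -6240.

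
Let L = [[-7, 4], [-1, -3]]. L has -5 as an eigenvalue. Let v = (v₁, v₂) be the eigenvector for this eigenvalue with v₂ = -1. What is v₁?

-2

L + 5I = [[-2, 4], [-1, 2]].
Solving (L + 5I)v = 0 gives the eigenspace spanned by (-2, -1).
With v₂ = -1, v = (-2, -1), so v₁ = -2.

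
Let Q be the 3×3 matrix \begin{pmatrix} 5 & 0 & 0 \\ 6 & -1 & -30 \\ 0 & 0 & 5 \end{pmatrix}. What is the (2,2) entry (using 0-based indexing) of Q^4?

Characteristic polynomial: μ^3 - 9μ^2 + 15μ + 25 = (μ - 5)^2(μ + 1), so the eigenvalues are -1, 5, 5.
μ=5: eigenvector (1, 1, 0).
μ=-1: eigenvector (0, 1, 0).
μ=5: eigenvector (0, -5, 1).
P = [[1, 0, 0], [1, 1, -5], [0, 0, 1]], D = diag(5, -1, 5), P⁻¹ = [[1, 0, 0], [-1, 1, 5], [0, 0, 1]].
Q⁴ = P·diag(625, 1, 625)·P⁻¹ = [[625, 0, 0], [624, 1, -3120], [0, 0, 625]].
The requested entry is 625.

625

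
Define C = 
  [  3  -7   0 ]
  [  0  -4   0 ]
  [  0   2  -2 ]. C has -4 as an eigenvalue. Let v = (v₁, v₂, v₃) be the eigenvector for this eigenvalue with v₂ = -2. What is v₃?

2

C + 4I = [[7, -7, 0], [0, 0, 0], [0, 2, 2]].
Solving (C + 4I)v = 0 gives the eigenspace spanned by (-2, -2, 2).
With v₂ = -2, v = (-2, -2, 2), so v₃ = 2.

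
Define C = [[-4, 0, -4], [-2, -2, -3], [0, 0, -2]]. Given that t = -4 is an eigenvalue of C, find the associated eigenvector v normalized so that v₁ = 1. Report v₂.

1

C + 4I = [[0, 0, -4], [-2, 2, -3], [0, 0, 2]].
Solving (C + 4I)v = 0 gives the eigenspace spanned by (1, 1, 0).
With v₁ = 1, v = (1, 1, 0), so v₂ = 1.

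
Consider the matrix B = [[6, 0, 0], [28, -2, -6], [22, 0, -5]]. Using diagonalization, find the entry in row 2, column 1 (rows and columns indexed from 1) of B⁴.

124

Characteristic polynomial: r^3 + r^2 - 32r - 60 = (r - 6)(r + 2)(r + 5), so the eigenvalues are -5, -2, 6.
r=6: eigenvector (1, 2, 2).
r=-5: eigenvector (0, 2, 1).
r=-2: eigenvector (0, 1, 0).
P = [[1, 0, 0], [2, 2, 1], [2, 1, 0]], D = diag(6, -5, -2), P⁻¹ = [[1, 0, 0], [-2, 0, 1], [2, 1, -2]].
B⁴ = P·diag(1296, 625, 16)·P⁻¹ = [[1296, 0, 0], [124, 16, 1218], [1342, 0, 625]].
The requested entry is 124.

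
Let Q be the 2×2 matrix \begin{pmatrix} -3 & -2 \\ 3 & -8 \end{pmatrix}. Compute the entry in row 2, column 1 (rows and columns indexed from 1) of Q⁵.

Characteristic polynomial: λ^2 + 11λ + 30 = (λ + 5)(λ + 6), so the eigenvalues are -6, -5.
λ=-5: eigenvector (-1, -1).
λ=-6: eigenvector (2, 3).
P = [[-1, 2], [-1, 3]], D = diag(-5, -6), P⁻¹ = [[-3, 2], [-1, 1]].
Q⁵ = P·diag(-3125, -7776)·P⁻¹ = [[6177, -9302], [13953, -17078]].
The requested entry is 13953.

13953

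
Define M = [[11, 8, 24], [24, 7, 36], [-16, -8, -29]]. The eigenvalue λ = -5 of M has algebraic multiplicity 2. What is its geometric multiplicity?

2

M + 5I = [[16, 8, 24], [24, 12, 36], [-16, -8, -24]].
This matrix has rank 1, so its null space has dimension 3 − 1 = 2.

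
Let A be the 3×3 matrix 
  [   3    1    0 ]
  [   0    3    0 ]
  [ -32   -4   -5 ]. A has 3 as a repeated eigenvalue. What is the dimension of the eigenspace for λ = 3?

A − 3I = [[0, 1, 0], [0, 0, 0], [-32, -4, -8]].
This matrix has rank 2, so its null space has dimension 3 − 2 = 1.

1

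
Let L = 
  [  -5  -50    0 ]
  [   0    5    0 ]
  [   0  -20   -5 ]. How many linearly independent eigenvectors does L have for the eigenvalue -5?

L + 5I = [[0, -50, 0], [0, 10, 0], [0, -20, 0]].
This matrix has rank 1, so its null space has dimension 3 − 1 = 2.

2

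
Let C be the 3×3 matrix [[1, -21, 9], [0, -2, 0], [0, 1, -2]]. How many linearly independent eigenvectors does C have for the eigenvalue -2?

1

C + 2I = [[3, -21, 9], [0, 0, 0], [0, 1, 0]].
This matrix has rank 2, so its null space has dimension 3 − 2 = 1.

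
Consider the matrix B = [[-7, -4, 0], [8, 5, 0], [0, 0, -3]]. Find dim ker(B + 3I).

2

B + 3I = [[-4, -4, 0], [8, 8, 0], [0, 0, 0]].
This matrix has rank 1, so its null space has dimension 3 − 1 = 2.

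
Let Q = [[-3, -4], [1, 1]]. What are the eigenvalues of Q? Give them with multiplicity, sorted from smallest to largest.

-1, -1

Characteristic polynomial: p(t) = t^2 + 2t + 1 = (t + 1)^2.
Roots (with multiplicity): -1, -1.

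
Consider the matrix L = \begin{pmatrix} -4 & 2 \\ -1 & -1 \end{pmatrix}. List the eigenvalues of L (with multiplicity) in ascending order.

-3, -2

Characteristic polynomial: p(t) = t^2 + 5t + 6 = (t + 2)(t + 3).
Roots (with multiplicity): -3, -2.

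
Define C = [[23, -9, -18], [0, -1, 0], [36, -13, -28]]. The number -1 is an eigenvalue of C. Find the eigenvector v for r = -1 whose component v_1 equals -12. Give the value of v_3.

C + 1I = [[24, -9, -18], [0, 0, 0], [36, -13, -27]].
Solving (C + 1I)v = 0 gives the eigenspace spanned by (-12, 0, -16).
With v_1 = -12, v = (-12, 0, -16), so v_3 = -16.

-16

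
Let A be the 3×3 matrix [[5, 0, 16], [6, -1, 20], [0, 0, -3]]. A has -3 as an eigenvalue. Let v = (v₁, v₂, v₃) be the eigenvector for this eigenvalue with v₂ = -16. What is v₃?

A + 3I = [[8, 0, 16], [6, 2, 20], [0, 0, 0]].
Solving (A + 3I)v = 0 gives the eigenspace spanned by (-8, -16, 4).
With v₂ = -16, v = (-8, -16, 4), so v₃ = 4.

4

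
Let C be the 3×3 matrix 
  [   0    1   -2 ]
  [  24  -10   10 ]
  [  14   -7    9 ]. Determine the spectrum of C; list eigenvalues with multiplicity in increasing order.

-5, 2, 2

Characteristic polynomial: p(s) = s^3 + s^2 - 16s + 20 = (s - 2)^2(s + 5).
Roots (with multiplicity): -5, 2, 2.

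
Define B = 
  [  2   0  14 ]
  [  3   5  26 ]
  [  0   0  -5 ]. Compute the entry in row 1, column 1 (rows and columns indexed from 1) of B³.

8

Characteristic polynomial: t^3 - 2t^2 - 25t + 50 = (t - 5)(t - 2)(t + 5), so the eigenvalues are -5, 2, 5.
t=2: eigenvector (1, -1, 0).
t=5: eigenvector (0, 1, 0).
t=-5: eigenvector (-2, -2, 1).
P = [[1, 0, -2], [-1, 1, -2], [0, 0, 1]], D = diag(2, 5, -5), P⁻¹ = [[1, 0, 2], [1, 1, 4], [0, 0, 1]].
B³ = P·diag(8, 125, -125)·P⁻¹ = [[8, 0, 266], [117, 125, 734], [0, 0, -125]].
The requested entry is 8.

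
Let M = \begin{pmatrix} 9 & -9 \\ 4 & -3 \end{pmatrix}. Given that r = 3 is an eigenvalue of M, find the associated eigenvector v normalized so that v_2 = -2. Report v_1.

-3

M − 3I = [[6, -9], [4, -6]].
Solving (M − 3I)v = 0 gives the eigenspace spanned by (-3, -2).
With v_2 = -2, v = (-3, -2), so v_1 = -3.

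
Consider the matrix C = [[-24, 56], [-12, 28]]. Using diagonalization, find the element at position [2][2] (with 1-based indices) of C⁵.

7168

Characteristic polynomial: t^2 - 4t = t(t - 4), so the eigenvalues are 0, 4.
t=4: eigenvector (2, 1).
t=0: eigenvector (7, 3).
P = [[2, 7], [1, 3]], D = diag(4, 0), P⁻¹ = [[-3, 7], [1, -2]].
C⁵ = P·diag(1024, 0)·P⁻¹ = [[-6144, 14336], [-3072, 7168]].
The requested entry is 7168.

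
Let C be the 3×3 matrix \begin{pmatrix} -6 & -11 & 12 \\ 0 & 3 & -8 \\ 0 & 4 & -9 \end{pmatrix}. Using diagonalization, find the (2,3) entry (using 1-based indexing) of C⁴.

Characteristic polynomial: r^3 + 12r^2 + 41r + 30 = (r + 1)(r + 5)(r + 6), so the eigenvalues are -6, -5, -1.
r=-6: eigenvector (1, 0, 0).
r=-1: eigenvector (-2, 2, 1).
r=-5: eigenvector (1, 1, 1).
P = [[1, -2, 1], [0, 2, 1], [0, 1, 1]], D = diag(-6, -1, -5), P⁻¹ = [[1, 3, -4], [0, 1, -1], [0, -1, 2]].
C⁴ = P·diag(1296, 1, 625)·P⁻¹ = [[1296, 3261, -3932], [0, -623, 1248], [0, -624, 1249]].
The requested entry is 1248.

1248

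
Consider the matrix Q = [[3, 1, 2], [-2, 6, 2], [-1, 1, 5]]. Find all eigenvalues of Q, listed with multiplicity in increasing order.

Characteristic polynomial: p(r) = r^3 - 14r^2 + 65r - 100 = (r - 5)^2(r - 4).
Roots (with multiplicity): 4, 5, 5.

4, 5, 5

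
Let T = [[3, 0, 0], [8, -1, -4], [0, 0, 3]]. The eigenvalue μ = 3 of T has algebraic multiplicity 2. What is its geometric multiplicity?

2

T − 3I = [[0, 0, 0], [8, -4, -4], [0, 0, 0]].
This matrix has rank 1, so its null space has dimension 3 − 1 = 2.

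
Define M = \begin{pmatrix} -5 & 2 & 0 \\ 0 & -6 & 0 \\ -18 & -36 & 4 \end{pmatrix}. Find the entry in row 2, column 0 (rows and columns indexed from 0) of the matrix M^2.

Characteristic polynomial: r^3 + 7r^2 - 14r - 120 = (r - 4)(r + 5)(r + 6), so the eigenvalues are -6, -5, 4.
r=4: eigenvector (0, 0, 1).
r=-6: eigenvector (-2, 1, 0).
r=-5: eigenvector (1, 0, 2).
P = [[0, -2, 1], [0, 1, 0], [1, 0, 2]], D = diag(4, -6, -5), P⁻¹ = [[-2, -4, 1], [0, 1, 0], [1, 2, 0]].
M² = P·diag(16, 36, 25)·P⁻¹ = [[25, -22, 0], [0, 36, 0], [18, 36, 16]].
The requested entry is 18.

18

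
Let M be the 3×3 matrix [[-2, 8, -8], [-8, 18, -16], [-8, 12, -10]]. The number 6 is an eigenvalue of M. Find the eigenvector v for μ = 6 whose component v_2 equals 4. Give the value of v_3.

M − 6I = [[-8, 8, -8], [-8, 12, -16], [-8, 12, -16]].
Solving (M − 6I)v = 0 gives the eigenspace spanned by (2, 4, 2).
With v_2 = 4, v = (2, 4, 2), so v_3 = 2.

2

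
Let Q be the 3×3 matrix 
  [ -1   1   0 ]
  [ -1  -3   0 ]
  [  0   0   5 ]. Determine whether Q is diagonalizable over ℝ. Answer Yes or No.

Characteristic polynomial: p(λ) = λ^3 - λ^2 - 16λ - 20 = (λ - 5)(λ + 2)^2.
λ = -2 has algebraic multiplicity 2; rank(Q + 2I) = 2, so geometric multiplicity = 1.
Geometric multiplicity < algebraic multiplicity, so Q is not diagonalizable.

No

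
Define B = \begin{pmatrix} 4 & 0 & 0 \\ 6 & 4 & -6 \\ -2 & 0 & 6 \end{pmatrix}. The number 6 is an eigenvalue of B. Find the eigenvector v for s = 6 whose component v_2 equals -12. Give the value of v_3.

4

B − 6I = [[-2, 0, 0], [6, -2, -6], [-2, 0, 0]].
Solving (B − 6I)v = 0 gives the eigenspace spanned by (0, -12, 4).
With v_2 = -12, v = (0, -12, 4), so v_3 = 4.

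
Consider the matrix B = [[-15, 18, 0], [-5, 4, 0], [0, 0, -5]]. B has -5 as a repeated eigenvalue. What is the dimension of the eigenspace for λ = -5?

B + 5I = [[-10, 18, 0], [-5, 9, 0], [0, 0, 0]].
This matrix has rank 1, so its null space has dimension 3 − 1 = 2.

2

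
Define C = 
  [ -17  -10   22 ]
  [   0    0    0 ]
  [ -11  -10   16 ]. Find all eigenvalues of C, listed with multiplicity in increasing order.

Characteristic polynomial: p(μ) = μ^3 + μ^2 - 30μ = μ(μ - 5)(μ + 6).
Roots (with multiplicity): -6, 0, 5.

-6, 0, 5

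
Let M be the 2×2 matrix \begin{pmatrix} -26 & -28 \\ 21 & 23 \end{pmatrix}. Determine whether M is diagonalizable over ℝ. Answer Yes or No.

Characteristic polynomial: p(λ) = λ^2 + 3λ - 10 = (λ - 2)(λ + 5).
All 2 eigenvalues are distinct, so M is diagonalizable.

Yes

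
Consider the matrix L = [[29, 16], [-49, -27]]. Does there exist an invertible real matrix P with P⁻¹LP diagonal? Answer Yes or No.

No

Characteristic polynomial: p(r) = r^2 - 2r + 1 = (r - 1)^2.
r = 1 has algebraic multiplicity 2; rank(L − 1I) = 1, so geometric multiplicity = 1.
Geometric multiplicity < algebraic multiplicity, so L is not diagonalizable.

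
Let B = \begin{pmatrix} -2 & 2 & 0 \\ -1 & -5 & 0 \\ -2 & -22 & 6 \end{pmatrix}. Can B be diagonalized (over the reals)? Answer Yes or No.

Yes

Characteristic polynomial: p(t) = t^3 + t^2 - 30t - 72 = (t - 6)(t + 3)(t + 4).
All 3 eigenvalues are distinct, so B is diagonalizable.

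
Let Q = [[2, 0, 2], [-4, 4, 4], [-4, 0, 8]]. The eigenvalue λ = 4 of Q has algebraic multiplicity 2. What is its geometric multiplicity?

2

Q − 4I = [[-2, 0, 2], [-4, 0, 4], [-4, 0, 4]].
This matrix has rank 1, so its null space has dimension 3 − 1 = 2.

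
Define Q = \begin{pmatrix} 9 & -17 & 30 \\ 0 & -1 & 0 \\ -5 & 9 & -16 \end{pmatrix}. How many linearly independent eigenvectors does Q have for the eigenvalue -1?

Q + 1I = [[10, -17, 30], [0, 0, 0], [-5, 9, -15]].
This matrix has rank 2, so its null space has dimension 3 − 2 = 1.

1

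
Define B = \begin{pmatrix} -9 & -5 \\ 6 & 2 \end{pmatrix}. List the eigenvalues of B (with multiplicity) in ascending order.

Characteristic polynomial: p(λ) = λ^2 + 7λ + 12 = (λ + 3)(λ + 4).
Roots (with multiplicity): -4, -3.

-4, -3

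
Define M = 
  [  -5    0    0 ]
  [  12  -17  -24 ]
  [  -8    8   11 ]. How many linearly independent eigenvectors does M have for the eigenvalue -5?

2

M + 5I = [[0, 0, 0], [12, -12, -24], [-8, 8, 16]].
This matrix has rank 1, so its null space has dimension 3 − 1 = 2.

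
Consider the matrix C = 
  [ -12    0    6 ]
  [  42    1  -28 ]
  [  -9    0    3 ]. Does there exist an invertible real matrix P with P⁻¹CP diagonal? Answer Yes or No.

Yes

Characteristic polynomial: p(s) = s^3 + 8s^2 + 9s - 18 = (s - 1)(s + 3)(s + 6).
All 3 eigenvalues are distinct, so C is diagonalizable.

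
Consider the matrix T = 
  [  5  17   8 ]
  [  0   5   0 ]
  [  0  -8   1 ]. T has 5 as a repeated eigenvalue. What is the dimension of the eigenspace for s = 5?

1

T − 5I = [[0, 17, 8], [0, 0, 0], [0, -8, -4]].
This matrix has rank 2, so its null space has dimension 3 − 2 = 1.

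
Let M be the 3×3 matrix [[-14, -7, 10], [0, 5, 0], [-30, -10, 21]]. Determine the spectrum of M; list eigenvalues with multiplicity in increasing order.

1, 5, 6

Characteristic polynomial: p(t) = t^3 - 12t^2 + 41t - 30 = (t - 6)(t - 5)(t - 1).
Roots (with multiplicity): 1, 5, 6.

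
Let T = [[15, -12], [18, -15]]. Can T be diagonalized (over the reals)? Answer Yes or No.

Yes

Characteristic polynomial: p(s) = s^2 - 9 = (s - 3)(s + 3).
All 2 eigenvalues are distinct, so T is diagonalizable.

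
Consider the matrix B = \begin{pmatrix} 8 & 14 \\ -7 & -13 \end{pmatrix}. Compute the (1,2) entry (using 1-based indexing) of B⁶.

Characteristic polynomial: r^2 + 5r - 6 = (r - 1)(r + 6), so the eigenvalues are -6, 1.
r=-6: eigenvector (1, -1).
r=1: eigenvector (2, -1).
P = [[1, 2], [-1, -1]], D = diag(-6, 1), P⁻¹ = [[-1, -2], [1, 1]].
B⁶ = P·diag(46656, 1)·P⁻¹ = [[-46654, -93310], [46655, 93311]].
The requested entry is -93310.

-93310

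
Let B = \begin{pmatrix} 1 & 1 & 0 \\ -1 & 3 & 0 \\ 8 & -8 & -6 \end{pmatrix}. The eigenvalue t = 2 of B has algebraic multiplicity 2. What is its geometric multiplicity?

1

B − 2I = [[-1, 1, 0], [-1, 1, 0], [8, -8, -8]].
This matrix has rank 2, so its null space has dimension 3 − 2 = 1.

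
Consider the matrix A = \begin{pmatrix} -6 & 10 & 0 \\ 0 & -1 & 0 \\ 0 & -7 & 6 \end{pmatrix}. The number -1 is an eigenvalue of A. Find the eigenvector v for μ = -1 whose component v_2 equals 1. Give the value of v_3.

1

A + 1I = [[-5, 10, 0], [0, 0, 0], [0, -7, 7]].
Solving (A + 1I)v = 0 gives the eigenspace spanned by (2, 1, 1).
With v_2 = 1, v = (2, 1, 1), so v_3 = 1.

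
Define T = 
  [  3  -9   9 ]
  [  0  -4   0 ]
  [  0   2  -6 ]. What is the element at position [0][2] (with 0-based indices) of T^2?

-27

Characteristic polynomial: r^3 + 7r^2 - 6r - 72 = (r - 3)(r + 4)(r + 6), so the eigenvalues are -6, -4, 3.
r=3: eigenvector (1, 0, 0).
r=-4: eigenvector (0, 1, 1).
r=-6: eigenvector (-1, 0, 1).
P = [[1, 0, -1], [0, 1, 0], [0, 1, 1]], D = diag(3, -4, -6), P⁻¹ = [[1, -1, 1], [0, 1, 0], [0, -1, 1]].
T² = P·diag(9, 16, 36)·P⁻¹ = [[9, 27, -27], [0, 16, 0], [0, -20, 36]].
The requested entry is -27.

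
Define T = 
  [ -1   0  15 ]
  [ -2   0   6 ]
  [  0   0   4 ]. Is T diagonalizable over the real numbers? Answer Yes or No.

Yes

Characteristic polynomial: p(λ) = λ^3 - 3λ^2 - 4λ = λ(λ - 4)(λ + 1).
All 3 eigenvalues are distinct, so T is diagonalizable.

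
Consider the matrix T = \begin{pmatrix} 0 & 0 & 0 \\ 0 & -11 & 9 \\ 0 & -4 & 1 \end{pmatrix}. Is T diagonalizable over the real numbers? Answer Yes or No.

Characteristic polynomial: p(μ) = μ^3 + 10μ^2 + 25μ = μ(μ + 5)^2.
μ = -5 has algebraic multiplicity 2; rank(T + 5I) = 2, so geometric multiplicity = 1.
Geometric multiplicity < algebraic multiplicity, so T is not diagonalizable.

No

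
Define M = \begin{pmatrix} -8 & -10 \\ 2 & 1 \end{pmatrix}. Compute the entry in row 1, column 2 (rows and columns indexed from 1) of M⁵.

Characteristic polynomial: λ^2 + 7λ + 12 = (λ + 3)(λ + 4), so the eigenvalues are -4, -3.
λ=-4: eigenvector (5, -2).
λ=-3: eigenvector (-2, 1).
P = [[5, -2], [-2, 1]], D = diag(-4, -3), P⁻¹ = [[1, 2], [2, 5]].
M⁵ = P·diag(-1024, -243)·P⁻¹ = [[-4148, -7810], [1562, 2881]].
The requested entry is -7810.

-7810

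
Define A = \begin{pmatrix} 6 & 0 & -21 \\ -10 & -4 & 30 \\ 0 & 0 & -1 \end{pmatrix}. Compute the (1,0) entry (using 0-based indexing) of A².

-20

Characteristic polynomial: μ^3 - μ^2 - 26μ - 24 = (μ - 6)(μ + 1)(μ + 4), so the eigenvalues are -4, -1, 6.
μ=6: eigenvector (1, -1, 0).
μ=-4: eigenvector (0, 1, 0).
μ=-1: eigenvector (3, 0, 1).
P = [[1, 0, 3], [-1, 1, 0], [0, 0, 1]], D = diag(6, -4, -1), P⁻¹ = [[1, 0, -3], [1, 1, -3], [0, 0, 1]].
A² = P·diag(36, 16, 1)·P⁻¹ = [[36, 0, -105], [-20, 16, 60], [0, 0, 1]].
The requested entry is -20.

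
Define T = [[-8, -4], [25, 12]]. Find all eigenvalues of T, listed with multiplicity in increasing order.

2, 2

Characteristic polynomial: p(μ) = μ^2 - 4μ + 4 = (μ - 2)^2.
Roots (with multiplicity): 2, 2.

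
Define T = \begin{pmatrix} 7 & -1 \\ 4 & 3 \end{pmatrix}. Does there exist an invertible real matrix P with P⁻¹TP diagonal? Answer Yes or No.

Characteristic polynomial: p(s) = s^2 - 10s + 25 = (s - 5)^2.
s = 5 has algebraic multiplicity 2; rank(T − 5I) = 1, so geometric multiplicity = 1.
Geometric multiplicity < algebraic multiplicity, so T is not diagonalizable.

No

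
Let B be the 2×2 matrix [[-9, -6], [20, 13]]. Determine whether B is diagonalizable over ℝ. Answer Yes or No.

Characteristic polynomial: p(r) = r^2 - 4r + 3 = (r - 3)(r - 1).
All 2 eigenvalues are distinct, so B is diagonalizable.

Yes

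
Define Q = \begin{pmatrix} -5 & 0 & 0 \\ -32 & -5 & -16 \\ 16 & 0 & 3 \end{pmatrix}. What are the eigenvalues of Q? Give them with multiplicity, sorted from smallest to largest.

-5, -5, 3

Characteristic polynomial: p(t) = t^3 + 7t^2 - 5t - 75 = (t - 3)(t + 5)^2.
Roots (with multiplicity): -5, -5, 3.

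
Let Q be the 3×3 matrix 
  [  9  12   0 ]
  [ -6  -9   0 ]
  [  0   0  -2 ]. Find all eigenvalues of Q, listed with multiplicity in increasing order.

Characteristic polynomial: p(t) = t^3 + 2t^2 - 9t - 18 = (t - 3)(t + 2)(t + 3).
Roots (with multiplicity): -3, -2, 3.

-3, -2, 3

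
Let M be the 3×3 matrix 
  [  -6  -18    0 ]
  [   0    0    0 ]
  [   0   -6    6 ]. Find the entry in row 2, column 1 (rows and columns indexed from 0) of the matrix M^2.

-36

Characteristic polynomial: s^3 - 36s = s(s - 6)(s + 6), so the eigenvalues are -6, 0, 6.
s=-6: eigenvector (1, 0, 0).
s=0: eigenvector (-3, 1, 1).
s=6: eigenvector (0, 0, 1).
P = [[1, -3, 0], [0, 1, 0], [0, 1, 1]], D = diag(-6, 0, 6), P⁻¹ = [[1, 3, 0], [0, 1, 0], [0, -1, 1]].
M² = P·diag(36, 0, 36)·P⁻¹ = [[36, 108, 0], [0, 0, 0], [0, -36, 36]].
The requested entry is -36.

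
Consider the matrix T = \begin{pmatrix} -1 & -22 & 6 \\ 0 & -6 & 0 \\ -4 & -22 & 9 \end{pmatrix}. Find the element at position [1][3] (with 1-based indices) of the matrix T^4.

1632

Characteristic polynomial: λ^3 - 2λ^2 - 33λ + 90 = (λ - 5)(λ - 3)(λ + 6), so the eigenvalues are -6, 3, 5.
λ=-6: eigenvector (2, 1, 2).
λ=3: eigenvector (3, 0, 2).
λ=5: eigenvector (1, 0, 1).
P = [[2, 3, 1], [1, 0, 0], [2, 2, 1]], D = diag(-6, 3, 5), P⁻¹ = [[0, 1, 0], [1, 0, -1], [-2, -2, 3]].
T⁴ = P·diag(1296, 81, 625)·P⁻¹ = [[-1007, 1342, 1632], [0, 1296, 0], [-1088, 1342, 1713]].
The requested entry is 1632.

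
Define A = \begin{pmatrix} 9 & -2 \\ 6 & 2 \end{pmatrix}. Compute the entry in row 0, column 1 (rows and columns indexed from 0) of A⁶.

-62062

Characteristic polynomial: s^2 - 11s + 30 = (s - 6)(s - 5), so the eigenvalues are 5, 6.
s=6: eigenvector (-2, -3).
s=5: eigenvector (-1, -2).
P = [[-2, -1], [-3, -2]], D = diag(6, 5), P⁻¹ = [[-2, 1], [3, -2]].
A⁶ = P·diag(46656, 15625)·P⁻¹ = [[139749, -62062], [186186, -77468]].
The requested entry is -62062.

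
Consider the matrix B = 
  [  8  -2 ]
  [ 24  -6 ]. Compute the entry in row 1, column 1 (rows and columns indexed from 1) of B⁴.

Characteristic polynomial: λ^2 - 2λ = λ(λ - 2), so the eigenvalues are 0, 2.
λ=0: eigenvector (1, 4).
λ=2: eigenvector (1, 3).
P = [[1, 1], [4, 3]], D = diag(0, 2), P⁻¹ = [[-3, 1], [4, -1]].
B⁴ = P·diag(0, 16)·P⁻¹ = [[64, -16], [192, -48]].
The requested entry is 64.

64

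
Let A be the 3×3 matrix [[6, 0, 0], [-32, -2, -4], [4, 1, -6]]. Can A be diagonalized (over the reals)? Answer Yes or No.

No

Characteristic polynomial: p(μ) = μ^3 + 2μ^2 - 32μ - 96 = (μ - 6)(μ + 4)^2.
μ = -4 has algebraic multiplicity 2; rank(A + 4I) = 2, so geometric multiplicity = 1.
Geometric multiplicity < algebraic multiplicity, so A is not diagonalizable.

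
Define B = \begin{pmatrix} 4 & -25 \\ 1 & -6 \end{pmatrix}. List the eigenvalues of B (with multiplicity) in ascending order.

-1, -1

Characteristic polynomial: p(λ) = λ^2 + 2λ + 1 = (λ + 1)^2.
Roots (with multiplicity): -1, -1.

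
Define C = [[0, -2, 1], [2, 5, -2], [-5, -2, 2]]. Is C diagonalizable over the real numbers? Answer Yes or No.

No

Characteristic polynomial: p(s) = s^3 - 7s^2 + 15s - 9 = (s - 3)^2(s - 1).
s = 3 has algebraic multiplicity 2; rank(C − 3I) = 2, so geometric multiplicity = 1.
Geometric multiplicity < algebraic multiplicity, so C is not diagonalizable.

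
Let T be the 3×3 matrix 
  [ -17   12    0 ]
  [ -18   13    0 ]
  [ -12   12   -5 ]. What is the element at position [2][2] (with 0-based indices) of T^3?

-125

Characteristic polynomial: r^3 + 9r^2 + 15r - 25 = (r - 1)(r + 5)^2, so the eigenvalues are -5, -5, 1.
r=-5: eigenvector (1, 1, 1).
r=-5: eigenvector (0, 0, 1).
r=1: eigenvector (2, 3, 2).
P = [[1, 0, 2], [1, 0, 3], [1, 1, 2]], D = diag(-5, -5, 1), P⁻¹ = [[3, -2, 0], [-1, 0, 1], [-1, 1, 0]].
T³ = P·diag(-125, -125, 1)·P⁻¹ = [[-377, 252, 0], [-378, 253, 0], [-252, 252, -125]].
The requested entry is -125.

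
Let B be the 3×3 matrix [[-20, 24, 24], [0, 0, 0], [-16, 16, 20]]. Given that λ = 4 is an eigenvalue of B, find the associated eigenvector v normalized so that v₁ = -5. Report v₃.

-5

B − 4I = [[-24, 24, 24], [0, -4, 0], [-16, 16, 16]].
Solving (B − 4I)v = 0 gives the eigenspace spanned by (-5, 0, -5).
With v₁ = -5, v = (-5, 0, -5), so v₃ = -5.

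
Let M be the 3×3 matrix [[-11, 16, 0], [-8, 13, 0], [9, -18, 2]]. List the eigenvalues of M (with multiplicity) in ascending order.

Characteristic polynomial: p(r) = r^3 - 4r^2 - 11r + 30 = (r - 5)(r - 2)(r + 3).
Roots (with multiplicity): -3, 2, 5.

-3, 2, 5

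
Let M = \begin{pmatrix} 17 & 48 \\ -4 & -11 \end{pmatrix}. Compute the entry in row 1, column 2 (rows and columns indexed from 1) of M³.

Characteristic polynomial: λ^2 - 6λ + 5 = (λ - 5)(λ - 1), so the eigenvalues are 1, 5.
λ=5: eigenvector (4, -1).
λ=1: eigenvector (-3, 1).
P = [[4, -3], [-1, 1]], D = diag(5, 1), P⁻¹ = [[1, 3], [1, 4]].
M³ = P·diag(125, 1)·P⁻¹ = [[497, 1488], [-124, -371]].
The requested entry is 1488.

1488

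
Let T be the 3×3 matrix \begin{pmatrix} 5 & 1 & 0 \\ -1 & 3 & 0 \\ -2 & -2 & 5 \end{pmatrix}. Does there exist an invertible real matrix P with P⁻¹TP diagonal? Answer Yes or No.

No

Characteristic polynomial: p(s) = s^3 - 13s^2 + 56s - 80 = (s - 5)(s - 4)^2.
s = 4 has algebraic multiplicity 2; rank(T − 4I) = 2, so geometric multiplicity = 1.
Geometric multiplicity < algebraic multiplicity, so T is not diagonalizable.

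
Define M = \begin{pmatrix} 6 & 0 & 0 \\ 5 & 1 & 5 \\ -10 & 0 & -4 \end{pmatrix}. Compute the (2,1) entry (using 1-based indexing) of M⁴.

-255

Characteristic polynomial: t^3 - 3t^2 - 22t + 24 = (t - 6)(t - 1)(t + 4), so the eigenvalues are -4, 1, 6.
t=6: eigenvector (1, 0, -1).
t=1: eigenvector (0, 1, 0).
t=-4: eigenvector (0, -1, 1).
P = [[1, 0, 0], [0, 1, -1], [-1, 0, 1]], D = diag(6, 1, -4), P⁻¹ = [[1, 0, 0], [1, 1, 1], [1, 0, 1]].
M⁴ = P·diag(1296, 1, 256)·P⁻¹ = [[1296, 0, 0], [-255, 1, -255], [-1040, 0, 256]].
The requested entry is -255.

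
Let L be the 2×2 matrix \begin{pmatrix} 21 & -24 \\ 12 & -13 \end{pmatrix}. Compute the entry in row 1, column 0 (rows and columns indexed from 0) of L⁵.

17292

Characteristic polynomial: s^2 - 8s + 15 = (s - 5)(s - 3), so the eigenvalues are 3, 5.
s=5: eigenvector (-3, -2).
s=3: eigenvector (4, 3).
P = [[-3, 4], [-2, 3]], D = diag(5, 3), P⁻¹ = [[-3, 4], [-2, 3]].
L⁵ = P·diag(3125, 243)·P⁻¹ = [[26181, -34584], [17292, -22813]].
The requested entry is 17292.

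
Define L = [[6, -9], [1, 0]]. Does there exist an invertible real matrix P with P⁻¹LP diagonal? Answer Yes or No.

Characteristic polynomial: p(λ) = λ^2 - 6λ + 9 = (λ - 3)^2.
λ = 3 has algebraic multiplicity 2; rank(L − 3I) = 1, so geometric multiplicity = 1.
Geometric multiplicity < algebraic multiplicity, so L is not diagonalizable.

No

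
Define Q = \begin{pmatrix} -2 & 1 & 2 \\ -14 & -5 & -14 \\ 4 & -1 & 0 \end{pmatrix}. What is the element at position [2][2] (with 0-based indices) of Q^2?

22

Characteristic polynomial: r^3 + 7r^2 + 2r - 40 = (r - 2)(r + 4)(r + 5), so the eigenvalues are -5, -4, 2.
r=-4: eigenvector (1, 0, -1).
r=-5: eigenvector (-1, 1, 1).
r=2: eigenvector (0, -2, 1).
P = [[1, -1, 0], [0, 1, -2], [-1, 1, 1]], D = diag(-4, -5, 2), P⁻¹ = [[3, 1, 2], [2, 1, 2], [1, 0, 1]].
Q² = P·diag(16, 25, 4)·P⁻¹ = [[-2, -9, -18], [42, 25, 42], [6, 9, 22]].
The requested entry is 22.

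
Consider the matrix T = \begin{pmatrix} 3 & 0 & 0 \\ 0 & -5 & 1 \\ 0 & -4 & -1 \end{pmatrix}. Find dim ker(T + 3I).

T + 3I = [[6, 0, 0], [0, -2, 1], [0, -4, 2]].
This matrix has rank 2, so its null space has dimension 3 − 2 = 1.

1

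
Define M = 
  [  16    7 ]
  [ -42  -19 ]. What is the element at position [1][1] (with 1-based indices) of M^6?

Characteristic polynomial: r^2 + 3r - 10 = (r - 2)(r + 5), so the eigenvalues are -5, 2.
r=-5: eigenvector (-1, 3).
r=2: eigenvector (1, -2).
P = [[-1, 1], [3, -2]], D = diag(-5, 2), P⁻¹ = [[2, 1], [3, 1]].
M⁶ = P·diag(15625, 64)·P⁻¹ = [[-31058, -15561], [93366, 46747]].
The requested entry is -31058.

-31058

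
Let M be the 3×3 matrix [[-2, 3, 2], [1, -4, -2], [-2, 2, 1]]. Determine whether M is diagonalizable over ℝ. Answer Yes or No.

Characteristic polynomial: p(s) = s^3 + 5s^2 + 7s + 3 = (s + 1)^2(s + 3).
s = -1 has algebraic multiplicity 2; rank(M + 1I) = 2, so geometric multiplicity = 1.
Geometric multiplicity < algebraic multiplicity, so M is not diagonalizable.

No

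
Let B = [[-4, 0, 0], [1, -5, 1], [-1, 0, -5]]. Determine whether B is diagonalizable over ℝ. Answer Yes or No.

Characteristic polynomial: p(s) = s^3 + 14s^2 + 65s + 100 = (s + 4)(s + 5)^2.
s = -5 has algebraic multiplicity 2; rank(B + 5I) = 2, so geometric multiplicity = 1.
Geometric multiplicity < algebraic multiplicity, so B is not diagonalizable.

No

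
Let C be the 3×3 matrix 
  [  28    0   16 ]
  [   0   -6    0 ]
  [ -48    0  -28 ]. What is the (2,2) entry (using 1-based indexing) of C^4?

1296

Characteristic polynomial: r^3 + 6r^2 - 16r - 96 = (r - 4)(r + 4)(r + 6), so the eigenvalues are -6, -4, 4.
r=4: eigenvector (2, 0, -3).
r=-6: eigenvector (0, 1, 0).
r=-4: eigenvector (1, 0, -2).
P = [[2, 0, 1], [0, 1, 0], [-3, 0, -2]], D = diag(4, -6, -4), P⁻¹ = [[2, 0, 1], [0, 1, 0], [-3, 0, -2]].
C⁴ = P·diag(256, 1296, 256)·P⁻¹ = [[256, 0, 0], [0, 1296, 0], [0, 0, 256]].
The requested entry is 1296.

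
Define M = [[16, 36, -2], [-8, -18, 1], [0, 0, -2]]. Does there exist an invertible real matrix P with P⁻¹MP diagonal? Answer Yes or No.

Characteristic polynomial: p(t) = t^3 + 4t^2 + 4t = t(t + 2)^2.
t = -2 has algebraic multiplicity 2; rank(M + 2I) = 2, so geometric multiplicity = 1.
Geometric multiplicity < algebraic multiplicity, so M is not diagonalizable.

No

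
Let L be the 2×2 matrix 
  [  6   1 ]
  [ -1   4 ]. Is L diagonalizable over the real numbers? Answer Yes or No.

Characteristic polynomial: p(t) = t^2 - 10t + 25 = (t - 5)^2.
t = 5 has algebraic multiplicity 2; rank(L − 5I) = 1, so geometric multiplicity = 1.
Geometric multiplicity < algebraic multiplicity, so L is not diagonalizable.

No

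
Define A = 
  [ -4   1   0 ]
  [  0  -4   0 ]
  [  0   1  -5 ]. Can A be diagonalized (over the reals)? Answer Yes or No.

No

Characteristic polynomial: p(λ) = λ^3 + 13λ^2 + 56λ + 80 = (λ + 4)^2(λ + 5).
λ = -4 has algebraic multiplicity 2; rank(A + 4I) = 2, so geometric multiplicity = 1.
Geometric multiplicity < algebraic multiplicity, so A is not diagonalizable.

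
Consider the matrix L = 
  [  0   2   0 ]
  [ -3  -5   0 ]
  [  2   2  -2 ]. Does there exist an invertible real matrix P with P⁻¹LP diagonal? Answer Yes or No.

Yes

Characteristic polynomial: p(r) = r^3 + 7r^2 + 16r + 12 = (r + 2)^2(r + 3).
r = -2 has algebraic multiplicity 2; rank(L + 2I) = 1, so geometric multiplicity = 2.
Every eigenvalue has geometric = algebraic multiplicity, so L is diagonalizable.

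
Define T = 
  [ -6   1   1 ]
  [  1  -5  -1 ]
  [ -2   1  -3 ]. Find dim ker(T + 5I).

T + 5I = [[-1, 1, 1], [1, 0, -1], [-2, 1, 2]].
This matrix has rank 2, so its null space has dimension 3 − 2 = 1.

1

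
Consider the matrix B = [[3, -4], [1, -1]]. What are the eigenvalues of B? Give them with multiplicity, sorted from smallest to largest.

1, 1

Characteristic polynomial: p(s) = s^2 - 2s + 1 = (s - 1)^2.
Roots (with multiplicity): 1, 1.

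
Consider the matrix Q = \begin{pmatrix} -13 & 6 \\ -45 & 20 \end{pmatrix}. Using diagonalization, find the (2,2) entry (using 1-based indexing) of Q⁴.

3670

Characteristic polynomial: t^2 - 7t + 10 = (t - 5)(t - 2), so the eigenvalues are 2, 5.
t=2: eigenvector (-2, -5).
t=5: eigenvector (1, 3).
P = [[-2, 1], [-5, 3]], D = diag(2, 5), P⁻¹ = [[-3, 1], [-5, 2]].
Q⁴ = P·diag(16, 625)·P⁻¹ = [[-3029, 1218], [-9135, 3670]].
The requested entry is 3670.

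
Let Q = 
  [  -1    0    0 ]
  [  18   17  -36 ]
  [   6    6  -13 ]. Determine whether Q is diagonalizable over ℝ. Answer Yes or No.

Yes

Characteristic polynomial: p(r) = r^3 - 3r^2 - 9r - 5 = (r - 5)(r + 1)^2.
r = -1 has algebraic multiplicity 2; rank(Q + 1I) = 1, so geometric multiplicity = 2.
Every eigenvalue has geometric = algebraic multiplicity, so Q is diagonalizable.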